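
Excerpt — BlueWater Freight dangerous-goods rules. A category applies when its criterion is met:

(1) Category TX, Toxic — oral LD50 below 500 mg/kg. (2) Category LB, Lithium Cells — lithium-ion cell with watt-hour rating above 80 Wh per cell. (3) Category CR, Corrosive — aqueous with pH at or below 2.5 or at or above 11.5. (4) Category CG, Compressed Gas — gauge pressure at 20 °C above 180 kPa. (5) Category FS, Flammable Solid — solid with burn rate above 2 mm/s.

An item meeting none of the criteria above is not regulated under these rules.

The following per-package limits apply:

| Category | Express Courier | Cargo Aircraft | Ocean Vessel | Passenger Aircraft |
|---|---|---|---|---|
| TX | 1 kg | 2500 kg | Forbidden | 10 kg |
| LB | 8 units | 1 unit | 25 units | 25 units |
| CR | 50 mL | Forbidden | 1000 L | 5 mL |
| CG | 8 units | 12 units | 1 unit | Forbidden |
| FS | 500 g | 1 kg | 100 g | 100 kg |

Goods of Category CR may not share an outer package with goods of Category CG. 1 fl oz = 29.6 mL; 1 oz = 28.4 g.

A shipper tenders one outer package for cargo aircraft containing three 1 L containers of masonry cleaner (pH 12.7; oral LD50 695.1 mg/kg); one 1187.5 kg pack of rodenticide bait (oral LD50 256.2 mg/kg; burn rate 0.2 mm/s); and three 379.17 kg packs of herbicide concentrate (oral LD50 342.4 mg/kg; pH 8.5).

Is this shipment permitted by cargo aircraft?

No

With pH 12.7 (≥ 11.5), the masonry cleaner falls in Category CR.
The rodenticide bait has oral LD50 256.2 mg/kg, which is < 500 mg/kg, so it is Category TX (Toxic).
Oral LD50 342.4 mg/kg meets the Category TX criterion (Toxic), so the herbicide concentrate is Category TX.
Total Category TX: 1187.5 kg + (three 379.17 kg packs = 1137.51 kg) = 2325.01 kg.
That is within the Category TX cargo aircraft limit of 2500 kg.
Category CR quantity: three 1 L containers = 3 L.
By cargo aircraft, Category CR is Forbidden regardless of quantity.
The segregation rule (Category CR with Category CG) does not apply to Category TX with Category CR.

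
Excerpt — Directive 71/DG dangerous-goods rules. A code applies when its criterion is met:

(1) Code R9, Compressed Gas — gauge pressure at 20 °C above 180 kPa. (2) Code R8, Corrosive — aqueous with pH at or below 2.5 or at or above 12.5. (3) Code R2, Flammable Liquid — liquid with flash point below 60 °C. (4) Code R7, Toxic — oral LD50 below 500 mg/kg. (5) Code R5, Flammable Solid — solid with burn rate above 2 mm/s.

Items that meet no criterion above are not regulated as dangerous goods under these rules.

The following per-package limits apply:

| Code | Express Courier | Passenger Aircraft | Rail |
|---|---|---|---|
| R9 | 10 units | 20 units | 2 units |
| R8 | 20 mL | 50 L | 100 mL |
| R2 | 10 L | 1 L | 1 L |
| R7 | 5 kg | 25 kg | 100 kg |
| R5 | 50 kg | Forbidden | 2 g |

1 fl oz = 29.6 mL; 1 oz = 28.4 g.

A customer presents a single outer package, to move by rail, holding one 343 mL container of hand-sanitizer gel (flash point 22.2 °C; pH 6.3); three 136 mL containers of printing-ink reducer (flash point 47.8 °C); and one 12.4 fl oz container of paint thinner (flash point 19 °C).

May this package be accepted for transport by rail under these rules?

No

Hand-sanitizer gel: flash point 22.2 °C < 60 °C → Code R2 (Flammable Liquid).
With flash point 47.8 °C (< 60 °C), the printing-ink reducer falls in Code R2.
With flash point 19 °C (< 60 °C), the paint thinner falls in Code R2.
Total Code R2: 343 mL + (three 136 mL containers = 408 mL) + (one 12.4 fl oz container = 367.04 mL) = 1118.04 mL.
1118.04 mL > 1 L (rail limit, Code R2) — over the limit.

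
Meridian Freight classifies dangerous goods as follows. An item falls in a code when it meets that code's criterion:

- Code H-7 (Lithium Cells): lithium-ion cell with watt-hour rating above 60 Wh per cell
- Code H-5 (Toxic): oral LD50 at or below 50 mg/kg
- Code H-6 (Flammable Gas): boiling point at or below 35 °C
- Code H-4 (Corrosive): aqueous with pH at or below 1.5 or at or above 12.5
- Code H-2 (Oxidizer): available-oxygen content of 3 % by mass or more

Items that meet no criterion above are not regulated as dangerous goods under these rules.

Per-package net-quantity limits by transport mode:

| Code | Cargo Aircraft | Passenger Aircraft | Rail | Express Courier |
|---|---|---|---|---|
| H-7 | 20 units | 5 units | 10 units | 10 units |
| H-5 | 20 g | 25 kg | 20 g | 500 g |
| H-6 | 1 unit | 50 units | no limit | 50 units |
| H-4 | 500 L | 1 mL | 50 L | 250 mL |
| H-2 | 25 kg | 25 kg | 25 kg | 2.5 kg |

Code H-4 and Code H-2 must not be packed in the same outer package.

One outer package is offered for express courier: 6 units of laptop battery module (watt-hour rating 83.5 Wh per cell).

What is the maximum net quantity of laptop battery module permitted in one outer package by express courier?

The laptop battery module has watt-hour rating 83.5 Wh per cell, which is > 60 Wh per cell, so it is Code H-7 (Lithium Cells).
The express courier limit for Code H-7 is 10 units.

10 units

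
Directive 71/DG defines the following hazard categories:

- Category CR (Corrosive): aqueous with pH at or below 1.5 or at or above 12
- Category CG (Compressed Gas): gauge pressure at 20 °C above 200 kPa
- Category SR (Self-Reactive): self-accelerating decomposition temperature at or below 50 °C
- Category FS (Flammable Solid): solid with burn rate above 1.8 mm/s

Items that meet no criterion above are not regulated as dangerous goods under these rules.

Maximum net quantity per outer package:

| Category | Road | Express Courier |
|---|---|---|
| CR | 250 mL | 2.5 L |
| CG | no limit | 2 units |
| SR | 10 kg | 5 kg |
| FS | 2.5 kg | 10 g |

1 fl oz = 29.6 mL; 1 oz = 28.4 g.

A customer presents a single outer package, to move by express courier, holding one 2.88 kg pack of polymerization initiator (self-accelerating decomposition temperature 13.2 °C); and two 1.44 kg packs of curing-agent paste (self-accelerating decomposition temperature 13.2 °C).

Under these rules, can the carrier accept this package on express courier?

With self-accelerating decomposition temperature 13.2 °C (≤ 50 °C), the polymerization initiator falls in Category SR.
With self-accelerating decomposition temperature 13.2 °C (≤ 50 °C), the curing-agent paste falls in Category SR.
Category SR net quantity: 2.88 kg + (two 1.44 kg packs = 2.88 kg) = 5.76 kg.
5.76 kg exceeds the express courier limit of 5 kg for Category SR.

No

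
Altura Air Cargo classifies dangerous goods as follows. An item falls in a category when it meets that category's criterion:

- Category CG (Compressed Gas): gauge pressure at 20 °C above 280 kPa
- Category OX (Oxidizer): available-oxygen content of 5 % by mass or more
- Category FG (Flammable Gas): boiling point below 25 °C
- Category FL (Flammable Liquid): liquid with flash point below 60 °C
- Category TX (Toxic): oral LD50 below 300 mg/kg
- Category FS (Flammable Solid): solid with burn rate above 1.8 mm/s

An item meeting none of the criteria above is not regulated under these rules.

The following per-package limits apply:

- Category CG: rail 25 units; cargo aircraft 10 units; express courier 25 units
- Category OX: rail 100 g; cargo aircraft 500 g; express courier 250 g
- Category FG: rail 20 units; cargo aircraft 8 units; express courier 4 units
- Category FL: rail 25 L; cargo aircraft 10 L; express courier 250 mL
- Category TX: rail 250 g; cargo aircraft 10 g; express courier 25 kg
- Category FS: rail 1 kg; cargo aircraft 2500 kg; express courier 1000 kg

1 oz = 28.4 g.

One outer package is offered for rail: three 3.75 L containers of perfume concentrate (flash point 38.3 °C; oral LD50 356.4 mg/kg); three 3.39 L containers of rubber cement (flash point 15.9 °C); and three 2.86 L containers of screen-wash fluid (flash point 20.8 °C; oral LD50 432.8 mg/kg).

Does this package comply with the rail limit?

Perfume concentrate: flash point 38.3 °C < 60 °C → Category FL (Flammable Liquid).
Rubber cement: flash point 15.9 °C < 60 °C → Category FL (Flammable Liquid).
Screen-wash fluid: flash point 20.8 °C < 60 °C → Category FL (Flammable Liquid).
Category FL net quantity: (three 3.75 L containers = 11.25 L) + (three 3.39 L containers = 10.17 L) + (three 2.86 L containers = 8.58 L) = 30 L.
That exceeds the Category FL rail limit of 25 L.

No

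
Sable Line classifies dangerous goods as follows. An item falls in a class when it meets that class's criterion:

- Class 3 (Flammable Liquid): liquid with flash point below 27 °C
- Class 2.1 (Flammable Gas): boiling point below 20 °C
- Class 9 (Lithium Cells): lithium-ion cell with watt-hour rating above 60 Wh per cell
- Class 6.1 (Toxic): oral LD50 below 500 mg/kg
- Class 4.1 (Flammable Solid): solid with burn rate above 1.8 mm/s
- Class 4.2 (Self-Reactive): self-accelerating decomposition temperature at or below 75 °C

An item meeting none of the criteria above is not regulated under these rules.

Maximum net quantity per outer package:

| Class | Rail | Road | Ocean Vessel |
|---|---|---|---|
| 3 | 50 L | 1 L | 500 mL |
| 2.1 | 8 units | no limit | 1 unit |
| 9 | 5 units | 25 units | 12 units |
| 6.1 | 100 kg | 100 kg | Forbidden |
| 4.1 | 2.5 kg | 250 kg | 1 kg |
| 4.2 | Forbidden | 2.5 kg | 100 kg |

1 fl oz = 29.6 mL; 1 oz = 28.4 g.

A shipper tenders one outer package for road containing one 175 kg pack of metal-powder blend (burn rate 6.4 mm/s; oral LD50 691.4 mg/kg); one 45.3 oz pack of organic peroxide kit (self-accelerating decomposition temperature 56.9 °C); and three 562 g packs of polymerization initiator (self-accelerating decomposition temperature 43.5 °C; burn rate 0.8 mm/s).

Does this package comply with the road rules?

Metal-powder blend: burn rate 6.4 mm/s > 1.8 mm/s → Class 4.1 (Flammable Solid).
With self-accelerating decomposition temperature 56.9 °C (≤ 75 °C), the organic peroxide kit falls in Class 4.2.
The polymerization initiator has self-accelerating decomposition temperature 43.5 °C, which is ≤ 75 °C, so it is Class 4.2 (Self-Reactive).
Class 4.1 quantity: 175 kg.
175 kg ≤ 250 kg (road limit, Class 4.1) — within limit.
Class 4.2 net quantity: (one 45.3 oz pack = 1286.52 g) + (three 562 g packs = 1.686 kg) = 2972.52 g.
2972.52 g exceeds the road limit of 2.5 kg for Class 4.2.

No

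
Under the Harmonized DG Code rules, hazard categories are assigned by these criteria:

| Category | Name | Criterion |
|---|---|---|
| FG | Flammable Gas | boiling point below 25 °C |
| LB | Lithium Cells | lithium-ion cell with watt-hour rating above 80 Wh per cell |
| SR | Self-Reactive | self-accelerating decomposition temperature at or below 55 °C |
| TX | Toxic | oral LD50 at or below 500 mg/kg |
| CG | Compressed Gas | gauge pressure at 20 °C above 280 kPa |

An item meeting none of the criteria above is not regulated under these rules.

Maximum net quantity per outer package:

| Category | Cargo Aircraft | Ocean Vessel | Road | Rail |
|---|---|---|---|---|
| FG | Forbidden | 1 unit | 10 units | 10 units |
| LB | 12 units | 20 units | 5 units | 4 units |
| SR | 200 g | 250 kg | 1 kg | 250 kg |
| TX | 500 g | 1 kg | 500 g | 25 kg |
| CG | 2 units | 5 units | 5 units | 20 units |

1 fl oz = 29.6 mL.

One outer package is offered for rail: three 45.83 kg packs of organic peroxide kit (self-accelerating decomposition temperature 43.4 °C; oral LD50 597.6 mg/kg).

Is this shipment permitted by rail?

Yes

The organic peroxide kit has self-accelerating decomposition temperature 43.4 °C, which is ≤ 55 °C, so it is Category SR (Self-Reactive).
Category SR quantity: three 45.83 kg packs = 137.49 kg.
137.49 kg ≤ 250 kg (rail limit, Category SR) — within limit.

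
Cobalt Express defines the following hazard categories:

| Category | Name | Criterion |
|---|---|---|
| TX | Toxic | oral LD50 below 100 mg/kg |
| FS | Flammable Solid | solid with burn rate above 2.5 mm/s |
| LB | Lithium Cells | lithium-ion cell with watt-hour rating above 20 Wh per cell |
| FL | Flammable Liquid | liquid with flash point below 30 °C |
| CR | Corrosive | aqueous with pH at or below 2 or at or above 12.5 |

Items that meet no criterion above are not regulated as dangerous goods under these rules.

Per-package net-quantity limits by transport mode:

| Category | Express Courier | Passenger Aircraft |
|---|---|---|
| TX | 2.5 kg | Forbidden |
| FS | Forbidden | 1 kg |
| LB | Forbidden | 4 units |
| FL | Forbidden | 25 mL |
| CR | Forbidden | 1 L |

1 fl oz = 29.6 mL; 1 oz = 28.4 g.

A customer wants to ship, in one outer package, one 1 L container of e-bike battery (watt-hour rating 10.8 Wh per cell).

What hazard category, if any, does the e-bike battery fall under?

Not regulated

watt-hour rating 10.8 Wh per cell is not above 20 Wh per cell, so Category LB does not apply.
No criterion is met, so the item is not regulated.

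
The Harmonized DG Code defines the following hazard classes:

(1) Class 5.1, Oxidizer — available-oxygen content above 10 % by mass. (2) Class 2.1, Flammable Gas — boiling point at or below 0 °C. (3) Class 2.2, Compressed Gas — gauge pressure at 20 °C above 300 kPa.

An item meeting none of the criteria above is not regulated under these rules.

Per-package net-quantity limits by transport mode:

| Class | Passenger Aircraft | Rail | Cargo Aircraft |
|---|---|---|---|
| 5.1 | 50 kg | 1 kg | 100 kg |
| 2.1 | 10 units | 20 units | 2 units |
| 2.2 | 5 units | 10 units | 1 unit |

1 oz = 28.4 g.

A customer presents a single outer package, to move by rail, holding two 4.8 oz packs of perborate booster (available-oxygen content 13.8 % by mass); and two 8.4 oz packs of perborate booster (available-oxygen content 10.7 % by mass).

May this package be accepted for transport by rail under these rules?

Perborate booster: available-oxygen content 13.8 % by mass > 10 % by mass → Class 5.1 (Oxidizer).
Perborate booster: available-oxygen content 10.7 % by mass > 10 % by mass → Class 5.1 (Oxidizer).
Class 5.1 net quantity: (two 4.8 oz packs = 272.64 g) + (two 8.4 oz packs = 477.12 g) = 749.76 g.
That is within the Class 5.1 rail limit of 1 kg.

Yes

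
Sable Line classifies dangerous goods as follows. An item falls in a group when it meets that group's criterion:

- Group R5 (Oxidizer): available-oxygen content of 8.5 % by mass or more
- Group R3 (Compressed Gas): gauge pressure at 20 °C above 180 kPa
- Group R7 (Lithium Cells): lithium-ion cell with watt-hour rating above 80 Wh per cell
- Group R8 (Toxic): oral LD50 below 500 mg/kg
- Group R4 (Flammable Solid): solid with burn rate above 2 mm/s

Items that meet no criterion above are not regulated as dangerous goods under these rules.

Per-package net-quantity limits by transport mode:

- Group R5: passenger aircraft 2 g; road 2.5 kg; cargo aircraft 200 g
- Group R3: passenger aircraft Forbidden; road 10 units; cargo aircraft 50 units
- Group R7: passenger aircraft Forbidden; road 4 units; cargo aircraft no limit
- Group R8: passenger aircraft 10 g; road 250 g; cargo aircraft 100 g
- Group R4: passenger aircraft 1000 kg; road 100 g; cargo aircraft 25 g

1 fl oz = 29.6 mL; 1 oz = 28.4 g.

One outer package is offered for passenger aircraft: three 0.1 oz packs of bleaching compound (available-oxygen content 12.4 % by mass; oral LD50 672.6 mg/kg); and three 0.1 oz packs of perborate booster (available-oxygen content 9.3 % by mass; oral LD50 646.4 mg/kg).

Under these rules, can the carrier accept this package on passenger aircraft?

The bleaching compound has available-oxygen content 12.4 % by mass, which is ≥ 8.5 % by mass, so it is Group R5 (Oxidizer).
Available-oxygen content 9.3 % by mass meets the Group R5 criterion (Oxidizer), so the perborate booster is Group R5.
Total Group R5: (three 0.1 oz packs = 8.52 g) + (three 0.1 oz packs = 8.52 g) = 17.04 g.
17.04 g > 2 g (passenger aircraft limit, Group R5) — over the limit.

No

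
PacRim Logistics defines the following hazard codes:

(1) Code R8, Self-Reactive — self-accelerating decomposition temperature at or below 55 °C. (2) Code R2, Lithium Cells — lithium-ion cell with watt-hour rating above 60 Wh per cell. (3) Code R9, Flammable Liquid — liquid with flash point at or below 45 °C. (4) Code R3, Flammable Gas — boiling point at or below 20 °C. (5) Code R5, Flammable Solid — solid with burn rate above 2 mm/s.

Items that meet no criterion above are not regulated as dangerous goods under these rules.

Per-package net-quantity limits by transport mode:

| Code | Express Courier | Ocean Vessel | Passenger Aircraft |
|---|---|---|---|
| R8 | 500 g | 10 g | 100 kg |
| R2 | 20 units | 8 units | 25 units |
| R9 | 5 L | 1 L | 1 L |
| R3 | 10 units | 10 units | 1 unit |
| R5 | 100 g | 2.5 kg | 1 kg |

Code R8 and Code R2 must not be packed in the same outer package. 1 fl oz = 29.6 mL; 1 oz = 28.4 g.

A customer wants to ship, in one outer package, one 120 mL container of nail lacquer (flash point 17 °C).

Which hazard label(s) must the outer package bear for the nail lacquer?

Code R9

Nail lacquer: flash point 17 °C ≤ 45 °C → Code R9 (Flammable Liquid).
Only the Code R9 label is required.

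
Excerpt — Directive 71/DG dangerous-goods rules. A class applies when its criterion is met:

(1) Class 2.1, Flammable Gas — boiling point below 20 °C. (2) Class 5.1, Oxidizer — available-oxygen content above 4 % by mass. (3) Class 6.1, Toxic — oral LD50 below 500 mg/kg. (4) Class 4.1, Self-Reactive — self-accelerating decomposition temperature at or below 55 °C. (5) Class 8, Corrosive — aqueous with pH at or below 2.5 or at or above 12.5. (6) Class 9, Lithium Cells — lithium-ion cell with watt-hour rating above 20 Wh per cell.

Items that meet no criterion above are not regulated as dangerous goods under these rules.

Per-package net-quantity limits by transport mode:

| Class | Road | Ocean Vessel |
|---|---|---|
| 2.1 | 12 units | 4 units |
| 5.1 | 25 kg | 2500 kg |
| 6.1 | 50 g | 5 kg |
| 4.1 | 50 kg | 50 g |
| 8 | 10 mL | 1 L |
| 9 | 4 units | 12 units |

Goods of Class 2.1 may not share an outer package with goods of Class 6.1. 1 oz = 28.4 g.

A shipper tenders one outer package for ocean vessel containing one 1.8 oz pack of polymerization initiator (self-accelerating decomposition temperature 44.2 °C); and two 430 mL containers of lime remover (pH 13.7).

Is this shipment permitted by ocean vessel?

Self-accelerating decomposition temperature 44.2 °C meets the Class 4.1 criterion (Self-Reactive), so the polymerization initiator is Class 4.1.
pH 13.7 meets the Class 8 criterion (Corrosive), so the lime remover is Class 8.
Class 4.1 quantity: one 1.8 oz pack = 51.12 g.
51.12 g > 50 g (ocean vessel limit, Class 4.1) — over the limit.
Class 8 quantity: two 430 mL containers = 860 mL.
860 mL is within the ocean vessel limit of 1 L for Class 8.
The segregation rule (Class 2.1 with Class 6.1) does not apply to Class 4.1 with Class 8.

No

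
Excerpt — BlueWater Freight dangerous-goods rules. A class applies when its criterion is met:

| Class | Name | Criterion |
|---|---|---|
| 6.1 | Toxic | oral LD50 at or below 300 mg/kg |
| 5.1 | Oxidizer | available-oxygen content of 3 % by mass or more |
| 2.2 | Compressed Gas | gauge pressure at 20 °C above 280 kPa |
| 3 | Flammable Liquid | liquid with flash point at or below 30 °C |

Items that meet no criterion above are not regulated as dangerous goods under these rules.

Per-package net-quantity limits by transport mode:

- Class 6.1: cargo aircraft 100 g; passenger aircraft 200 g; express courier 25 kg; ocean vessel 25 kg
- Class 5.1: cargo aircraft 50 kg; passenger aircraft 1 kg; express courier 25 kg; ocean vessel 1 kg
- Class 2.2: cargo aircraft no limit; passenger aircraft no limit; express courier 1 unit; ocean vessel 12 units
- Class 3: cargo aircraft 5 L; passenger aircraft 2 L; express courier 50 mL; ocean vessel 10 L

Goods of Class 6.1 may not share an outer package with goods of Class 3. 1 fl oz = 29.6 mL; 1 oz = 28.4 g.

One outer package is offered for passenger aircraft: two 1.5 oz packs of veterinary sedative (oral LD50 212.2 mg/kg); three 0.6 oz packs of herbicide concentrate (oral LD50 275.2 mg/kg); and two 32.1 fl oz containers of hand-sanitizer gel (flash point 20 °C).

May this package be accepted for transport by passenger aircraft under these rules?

No

With oral LD50 212.2 mg/kg (≤ 300 mg/kg), the veterinary sedative falls in Class 6.1.
Herbicide concentrate: oral LD50 275.2 mg/kg ≤ 300 mg/kg → Class 6.1 (Toxic).
Flash point 20 °C meets the Class 3 criterion (Flammable Liquid), so the hand-sanitizer gel is Class 3.
Class 6.1 net quantity: (two 1.5 oz packs = 85.2 g) + (three 0.6 oz packs = 51.12 g) = 136.32 g.
That is within the Class 6.1 passenger aircraft limit of 200 g.
Class 3 quantity: two 32.1 fl oz containers = 1900.32 mL.
1900.32 mL is within the passenger aircraft limit of 2 L for Class 3.
Class 6.1 and Class 3 may not share an outer package.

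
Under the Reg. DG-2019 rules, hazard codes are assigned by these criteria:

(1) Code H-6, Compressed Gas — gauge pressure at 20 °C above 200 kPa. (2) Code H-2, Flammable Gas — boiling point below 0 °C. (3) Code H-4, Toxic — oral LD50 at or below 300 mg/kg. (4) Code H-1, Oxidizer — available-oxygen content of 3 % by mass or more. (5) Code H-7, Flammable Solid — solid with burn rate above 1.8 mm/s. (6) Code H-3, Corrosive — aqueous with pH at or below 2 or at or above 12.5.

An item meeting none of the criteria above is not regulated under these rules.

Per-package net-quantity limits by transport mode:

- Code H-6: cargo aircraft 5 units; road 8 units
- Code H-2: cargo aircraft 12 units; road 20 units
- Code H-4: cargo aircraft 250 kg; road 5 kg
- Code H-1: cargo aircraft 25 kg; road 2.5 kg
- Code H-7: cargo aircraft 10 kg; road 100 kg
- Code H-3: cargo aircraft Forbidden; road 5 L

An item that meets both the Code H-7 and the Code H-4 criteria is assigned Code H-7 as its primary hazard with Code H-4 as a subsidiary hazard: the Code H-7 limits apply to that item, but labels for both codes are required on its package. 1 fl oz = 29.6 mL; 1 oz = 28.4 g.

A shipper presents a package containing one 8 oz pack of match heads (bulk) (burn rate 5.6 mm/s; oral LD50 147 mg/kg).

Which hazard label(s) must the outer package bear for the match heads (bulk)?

With burn rate 5.6 mm/s (> 1.8 mm/s), the match heads (bulk) fall in Code H-7.
With oral LD50 147 mg/kg (≤ 300 mg/kg), the match heads (bulk) fall in Code H-4.
By the precedence rule Code H-7 is primary and Code H-4 is subsidiary, and that rule requires both labels on the package.

Code H-4 and H-7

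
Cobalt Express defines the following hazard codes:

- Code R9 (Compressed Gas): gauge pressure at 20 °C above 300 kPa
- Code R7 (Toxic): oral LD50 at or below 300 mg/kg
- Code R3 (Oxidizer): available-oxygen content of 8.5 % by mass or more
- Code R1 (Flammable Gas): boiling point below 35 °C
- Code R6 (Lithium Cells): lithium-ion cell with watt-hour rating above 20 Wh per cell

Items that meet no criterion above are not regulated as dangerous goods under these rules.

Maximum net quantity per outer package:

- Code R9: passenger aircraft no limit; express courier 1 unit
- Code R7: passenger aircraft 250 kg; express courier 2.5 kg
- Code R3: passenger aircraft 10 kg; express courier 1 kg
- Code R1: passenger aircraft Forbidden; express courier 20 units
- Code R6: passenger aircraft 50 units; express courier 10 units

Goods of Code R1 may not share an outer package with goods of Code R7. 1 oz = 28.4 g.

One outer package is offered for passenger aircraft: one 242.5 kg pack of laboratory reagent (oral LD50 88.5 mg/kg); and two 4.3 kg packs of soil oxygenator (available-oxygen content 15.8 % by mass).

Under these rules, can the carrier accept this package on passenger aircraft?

The laboratory reagent has oral LD50 88.5 mg/kg, which is ≤ 300 mg/kg, so it is Code R7 (Toxic).
With available-oxygen content 15.8 % by mass (≥ 8.5 % by mass), the soil oxygenator falls in Code R3.
Code R3 quantity: two 4.3 kg packs = 8.6 kg.
8.6 kg ≤ 10 kg (passenger aircraft limit, Code R3) — within limit.
Code R7 quantity: 242.5 kg.
That is within the Code R7 passenger aircraft limit of 250 kg.
The segregation rule (Code R1 with Code R7) does not apply to Code R3 with Code R7.
Every hazard code is within its passenger aircraft limit and no segregation rule is violated.

Yes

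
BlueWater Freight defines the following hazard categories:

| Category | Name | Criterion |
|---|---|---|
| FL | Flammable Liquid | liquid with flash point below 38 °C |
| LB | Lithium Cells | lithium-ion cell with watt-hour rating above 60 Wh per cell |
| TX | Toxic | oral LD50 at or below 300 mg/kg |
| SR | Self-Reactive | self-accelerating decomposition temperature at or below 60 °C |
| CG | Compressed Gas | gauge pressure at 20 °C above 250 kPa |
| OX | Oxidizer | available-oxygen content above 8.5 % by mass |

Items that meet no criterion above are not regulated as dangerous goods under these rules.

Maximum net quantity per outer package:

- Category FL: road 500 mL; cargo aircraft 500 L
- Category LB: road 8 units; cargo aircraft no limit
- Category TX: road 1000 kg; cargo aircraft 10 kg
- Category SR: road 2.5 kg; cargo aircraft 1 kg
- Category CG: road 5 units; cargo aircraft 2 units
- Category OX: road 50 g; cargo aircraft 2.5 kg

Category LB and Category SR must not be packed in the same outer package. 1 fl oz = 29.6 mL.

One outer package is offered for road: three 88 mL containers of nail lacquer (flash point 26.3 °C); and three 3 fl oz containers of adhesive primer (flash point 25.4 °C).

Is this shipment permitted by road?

No

The nail lacquer has flash point 26.3 °C, which is < 38 °C, so it is Category FL (Flammable Liquid).
With flash point 25.4 °C (< 38 °C), the adhesive primer falls in Category FL.
Category FL net quantity: (three 88 mL containers = 264 mL) + (three 3 fl oz containers = 266.4 mL) = 530.4 mL.
530.4 mL exceeds the road limit of 500 mL for Category FL.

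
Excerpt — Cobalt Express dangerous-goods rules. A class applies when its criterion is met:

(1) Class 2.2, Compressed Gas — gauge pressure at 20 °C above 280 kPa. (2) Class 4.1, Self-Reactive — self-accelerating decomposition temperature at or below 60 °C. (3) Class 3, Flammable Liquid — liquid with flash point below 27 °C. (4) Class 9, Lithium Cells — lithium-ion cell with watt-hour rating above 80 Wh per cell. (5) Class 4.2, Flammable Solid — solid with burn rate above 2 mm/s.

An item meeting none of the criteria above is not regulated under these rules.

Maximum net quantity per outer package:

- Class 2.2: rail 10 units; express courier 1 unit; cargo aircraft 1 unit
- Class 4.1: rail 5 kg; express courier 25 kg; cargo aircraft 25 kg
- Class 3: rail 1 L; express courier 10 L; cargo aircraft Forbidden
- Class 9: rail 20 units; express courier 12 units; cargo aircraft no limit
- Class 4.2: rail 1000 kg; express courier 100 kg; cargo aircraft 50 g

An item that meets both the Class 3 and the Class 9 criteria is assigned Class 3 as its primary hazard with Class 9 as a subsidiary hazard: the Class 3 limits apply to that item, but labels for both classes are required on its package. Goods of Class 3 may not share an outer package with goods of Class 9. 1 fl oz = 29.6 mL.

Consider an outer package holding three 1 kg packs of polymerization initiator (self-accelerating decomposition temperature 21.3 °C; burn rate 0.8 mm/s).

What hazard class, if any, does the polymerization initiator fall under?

Class 4.1

Self-accelerating decomposition temperature 21.3 °C meets the Class 4.1 criterion (Self-Reactive), so the polymerization initiator is Class 4.1.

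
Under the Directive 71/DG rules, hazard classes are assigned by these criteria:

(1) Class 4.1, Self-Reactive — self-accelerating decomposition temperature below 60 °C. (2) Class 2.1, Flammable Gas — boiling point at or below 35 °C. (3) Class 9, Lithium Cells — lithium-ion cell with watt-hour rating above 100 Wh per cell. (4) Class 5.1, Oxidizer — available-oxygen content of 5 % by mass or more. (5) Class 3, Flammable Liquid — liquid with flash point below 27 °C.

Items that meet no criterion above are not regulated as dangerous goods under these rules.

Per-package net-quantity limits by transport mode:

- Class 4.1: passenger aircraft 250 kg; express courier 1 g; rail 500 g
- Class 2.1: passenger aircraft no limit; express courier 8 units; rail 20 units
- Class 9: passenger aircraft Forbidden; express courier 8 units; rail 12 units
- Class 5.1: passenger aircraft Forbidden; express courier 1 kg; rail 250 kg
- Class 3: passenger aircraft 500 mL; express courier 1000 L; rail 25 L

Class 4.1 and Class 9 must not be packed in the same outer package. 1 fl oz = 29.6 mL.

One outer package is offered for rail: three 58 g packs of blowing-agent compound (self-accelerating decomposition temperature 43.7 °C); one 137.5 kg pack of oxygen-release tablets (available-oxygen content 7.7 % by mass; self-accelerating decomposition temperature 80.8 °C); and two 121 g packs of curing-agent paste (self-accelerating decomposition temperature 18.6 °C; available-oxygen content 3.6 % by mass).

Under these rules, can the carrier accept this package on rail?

With self-accelerating decomposition temperature 43.7 °C (< 60 °C), the blowing-agent compound falls in Class 4.1.
The oxygen-release tablets have available-oxygen content 7.7 % by mass, which is ≥ 5 % by mass, so they are Class 5.1 (Oxidizer).
Self-accelerating decomposition temperature 18.6 °C meets the Class 4.1 criterion (Self-Reactive), so the curing-agent paste is Class 4.1.
Class 4.1 net quantity: (three 58 g packs = 174 g) + (two 121 g packs = 242 g) = 416 g.
That is within the Class 4.1 rail limit of 500 g.
Class 5.1 quantity: 137.5 kg.
137.5 kg is within the rail limit of 250 kg for Class 5.1.
The segregation rule (Class 4.1 with Class 9) does not apply to Class 4.1 with Class 5.1.
Every hazard class is within its rail limit and no segregation rule is violated.

Yes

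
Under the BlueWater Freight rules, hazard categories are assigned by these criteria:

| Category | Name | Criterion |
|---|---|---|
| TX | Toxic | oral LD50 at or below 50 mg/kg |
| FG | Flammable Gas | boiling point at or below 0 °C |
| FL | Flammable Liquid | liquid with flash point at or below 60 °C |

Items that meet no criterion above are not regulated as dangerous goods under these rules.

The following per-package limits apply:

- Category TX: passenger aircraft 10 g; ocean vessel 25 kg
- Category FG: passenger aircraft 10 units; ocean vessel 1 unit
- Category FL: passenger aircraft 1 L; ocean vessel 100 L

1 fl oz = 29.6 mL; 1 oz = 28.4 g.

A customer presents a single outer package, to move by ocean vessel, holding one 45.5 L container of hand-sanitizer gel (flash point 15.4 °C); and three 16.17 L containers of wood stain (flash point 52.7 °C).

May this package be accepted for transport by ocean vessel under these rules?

Yes

Flash point 15.4 °C meets the Category FL criterion (Flammable Liquid), so the hand-sanitizer gel is Category FL.
Flash point 52.7 °C meets the Category FL criterion (Flammable Liquid), so the wood stain is Category FL.
Total Category FL: 45.5 L + (three 16.17 L containers = 48.51 L) = 94.01 L.
94.01 L is within the ocean vessel limit of 100 L for Category FL.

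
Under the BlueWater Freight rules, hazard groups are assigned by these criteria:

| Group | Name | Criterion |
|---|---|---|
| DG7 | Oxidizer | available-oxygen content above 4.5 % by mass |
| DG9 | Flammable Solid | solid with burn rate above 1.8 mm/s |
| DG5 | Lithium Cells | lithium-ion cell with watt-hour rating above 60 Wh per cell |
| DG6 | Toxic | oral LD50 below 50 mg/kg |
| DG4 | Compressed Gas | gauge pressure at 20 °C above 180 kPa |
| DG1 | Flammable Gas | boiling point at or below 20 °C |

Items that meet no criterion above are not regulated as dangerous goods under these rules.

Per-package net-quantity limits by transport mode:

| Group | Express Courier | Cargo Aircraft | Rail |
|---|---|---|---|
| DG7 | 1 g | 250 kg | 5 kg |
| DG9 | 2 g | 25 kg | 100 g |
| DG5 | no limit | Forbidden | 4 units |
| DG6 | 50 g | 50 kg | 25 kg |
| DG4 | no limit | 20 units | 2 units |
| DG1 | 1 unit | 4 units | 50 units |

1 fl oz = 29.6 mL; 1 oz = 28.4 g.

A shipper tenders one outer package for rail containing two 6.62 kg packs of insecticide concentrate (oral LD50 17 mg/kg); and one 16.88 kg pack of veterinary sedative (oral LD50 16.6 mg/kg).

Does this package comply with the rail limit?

No

Oral LD50 17 mg/kg meets the Group DG6 criterion (Toxic), so the insecticide concentrate is Group DG6.
With oral LD50 16.6 mg/kg (< 50 mg/kg), the veterinary sedative falls in Group DG6.
Group DG6 net quantity: (two 6.62 kg packs = 13.24 kg) + 16.88 kg = 30.12 kg.
That exceeds the Group DG6 rail limit of 25 kg.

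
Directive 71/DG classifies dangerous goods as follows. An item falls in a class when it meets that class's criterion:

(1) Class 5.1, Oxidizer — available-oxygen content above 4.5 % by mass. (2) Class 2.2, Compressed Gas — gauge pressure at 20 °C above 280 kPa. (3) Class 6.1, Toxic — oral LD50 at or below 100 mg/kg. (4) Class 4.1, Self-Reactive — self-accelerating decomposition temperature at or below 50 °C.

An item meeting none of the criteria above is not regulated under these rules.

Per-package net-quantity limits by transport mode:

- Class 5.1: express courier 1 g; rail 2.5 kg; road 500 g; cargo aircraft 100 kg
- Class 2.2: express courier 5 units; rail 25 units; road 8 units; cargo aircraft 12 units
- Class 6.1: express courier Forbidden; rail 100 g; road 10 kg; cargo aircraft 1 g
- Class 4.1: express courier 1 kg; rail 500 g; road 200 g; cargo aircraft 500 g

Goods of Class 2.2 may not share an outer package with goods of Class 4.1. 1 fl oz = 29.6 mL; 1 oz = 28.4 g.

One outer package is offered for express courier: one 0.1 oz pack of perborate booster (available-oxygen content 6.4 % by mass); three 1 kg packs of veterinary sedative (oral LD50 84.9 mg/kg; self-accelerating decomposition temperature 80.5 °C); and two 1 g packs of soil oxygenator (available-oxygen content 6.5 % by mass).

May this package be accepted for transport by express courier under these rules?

No

Perborate booster: available-oxygen content 6.4 % by mass > 4.5 % by mass → Class 5.1 (Oxidizer).
Veterinary sedative: oral LD50 84.9 mg/kg ≤ 100 mg/kg → Class 6.1 (Toxic).
Available-oxygen content 6.5 % by mass meets the Class 5.1 criterion (Oxidizer), so the soil oxygenator is Class 5.1.
Total Class 5.1: (one 0.1 oz pack = 2.84 g) + (two 1 g packs = 2 g) = 4.84 g.
4.84 g > 1 g (express courier limit, Class 5.1) — over the limit.
Class 6.1 quantity: three 1 kg packs = 3 kg.
By express courier, Class 6.1 is Forbidden regardless of quantity.
The segregation rule (Class 2.2 with Class 4.1) does not apply to Class 5.1 with Class 6.1.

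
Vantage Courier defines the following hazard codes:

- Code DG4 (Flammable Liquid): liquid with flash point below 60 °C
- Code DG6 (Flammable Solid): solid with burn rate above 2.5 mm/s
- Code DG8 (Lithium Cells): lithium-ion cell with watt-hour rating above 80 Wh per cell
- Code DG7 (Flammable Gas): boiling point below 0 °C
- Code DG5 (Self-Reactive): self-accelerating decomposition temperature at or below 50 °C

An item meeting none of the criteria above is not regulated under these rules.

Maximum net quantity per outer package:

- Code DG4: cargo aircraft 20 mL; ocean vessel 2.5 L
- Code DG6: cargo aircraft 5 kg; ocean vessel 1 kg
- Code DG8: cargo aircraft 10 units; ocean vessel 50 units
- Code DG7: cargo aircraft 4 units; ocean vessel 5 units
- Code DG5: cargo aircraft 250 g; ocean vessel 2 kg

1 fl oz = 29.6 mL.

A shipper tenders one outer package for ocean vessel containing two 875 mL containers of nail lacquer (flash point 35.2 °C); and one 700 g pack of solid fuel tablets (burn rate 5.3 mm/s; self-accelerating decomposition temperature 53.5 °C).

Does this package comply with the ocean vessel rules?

Nail lacquer: flash point 35.2 °C < 60 °C → Code DG4 (Flammable Liquid).
Solid fuel tablets: burn rate 5.3 mm/s > 2.5 mm/s → Code DG6 (Flammable Solid).
Code DG4 quantity: two 875 mL containers = 1.75 L.
1.75 L is within the ocean vessel limit of 2.5 L for Code DG4.
Code DG6 quantity: 700 g.
700 g is within the ocean vessel limit of 1 kg for Code DG6.
Every hazard code is within its ocean vessel limit and no segregation rule is violated.

Yes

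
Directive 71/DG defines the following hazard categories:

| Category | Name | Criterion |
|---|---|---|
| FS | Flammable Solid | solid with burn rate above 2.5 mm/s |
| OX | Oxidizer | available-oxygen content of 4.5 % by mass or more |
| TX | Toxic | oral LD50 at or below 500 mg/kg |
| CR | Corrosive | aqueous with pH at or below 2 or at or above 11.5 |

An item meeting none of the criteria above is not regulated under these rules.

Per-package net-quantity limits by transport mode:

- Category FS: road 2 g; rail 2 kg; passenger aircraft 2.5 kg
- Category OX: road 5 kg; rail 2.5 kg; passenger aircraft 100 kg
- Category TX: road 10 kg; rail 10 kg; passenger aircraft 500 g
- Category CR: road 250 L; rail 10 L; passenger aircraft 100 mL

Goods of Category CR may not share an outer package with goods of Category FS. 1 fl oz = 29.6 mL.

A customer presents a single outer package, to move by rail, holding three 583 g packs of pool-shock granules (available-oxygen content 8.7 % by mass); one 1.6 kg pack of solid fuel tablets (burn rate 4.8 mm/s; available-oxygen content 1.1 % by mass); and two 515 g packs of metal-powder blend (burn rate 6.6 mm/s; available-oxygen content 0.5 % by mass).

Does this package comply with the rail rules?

No

Pool-shock granules: available-oxygen content 8.7 % by mass ≥ 4.5 % by mass → Category OX (Oxidizer).
Burn rate 4.8 mm/s meets the Category FS criterion (Flammable Solid), so the solid fuel tablets are Category FS.
Burn rate 6.6 mm/s meets the Category FS criterion (Flammable Solid), so the metal-powder blend is Category FS.
Total Category FS: 1.6 kg + (two 515 g packs = 1.03 kg) = 2.63 kg.
2.63 kg > 2 kg (rail limit, Category FS) — over the limit.
Category OX quantity: three 583 g packs = 1.749 kg.
1.749 kg is within the rail limit of 2.5 kg for Category OX.
The segregation rule (Category CR with Category FS) does not apply to Category FS with Category OX.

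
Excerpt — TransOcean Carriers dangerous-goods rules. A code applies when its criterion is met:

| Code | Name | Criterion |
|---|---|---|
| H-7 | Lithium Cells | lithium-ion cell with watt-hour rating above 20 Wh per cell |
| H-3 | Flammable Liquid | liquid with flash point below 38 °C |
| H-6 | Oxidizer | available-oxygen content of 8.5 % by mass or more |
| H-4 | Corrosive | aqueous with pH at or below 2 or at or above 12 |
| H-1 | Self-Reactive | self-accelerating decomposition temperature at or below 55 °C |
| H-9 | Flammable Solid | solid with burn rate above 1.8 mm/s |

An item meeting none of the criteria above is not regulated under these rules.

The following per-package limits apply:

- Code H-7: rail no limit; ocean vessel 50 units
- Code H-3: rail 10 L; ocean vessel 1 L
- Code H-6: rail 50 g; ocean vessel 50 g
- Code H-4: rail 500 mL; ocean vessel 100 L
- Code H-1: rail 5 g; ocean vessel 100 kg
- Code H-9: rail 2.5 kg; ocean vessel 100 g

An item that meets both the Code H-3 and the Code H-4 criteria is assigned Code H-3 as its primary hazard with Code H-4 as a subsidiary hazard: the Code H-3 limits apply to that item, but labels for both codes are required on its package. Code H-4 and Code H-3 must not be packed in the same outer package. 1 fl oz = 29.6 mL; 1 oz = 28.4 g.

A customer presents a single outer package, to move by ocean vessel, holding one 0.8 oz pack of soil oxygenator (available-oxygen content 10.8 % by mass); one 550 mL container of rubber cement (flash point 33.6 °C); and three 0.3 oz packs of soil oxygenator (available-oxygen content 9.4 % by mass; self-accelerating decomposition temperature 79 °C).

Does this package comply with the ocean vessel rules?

Yes

With available-oxygen content 10.8 % by mass (≥ 8.5 % by mass), the soil oxygenator falls in Code H-6.
The rubber cement has flash point 33.6 °C, which is < 38 °C, so it is Code H-3 (Flammable Liquid).
With available-oxygen content 9.4 % by mass (≥ 8.5 % by mass), the soil oxygenator falls in Code H-6.
Code H-3 quantity: 550 mL.
550 mL ≤ 1 L (ocean vessel limit, Code H-3) — within limit.
Total Code H-6: (one 0.8 oz pack = 22.72 g) + (three 0.3 oz packs = 25.56 g) = 48.28 g.
That is within the Code H-6 ocean vessel limit of 50 g.
The segregation rule (Code H-4 with Code H-3) does not apply to Code H-3 with Code H-6.
Every hazard code is within its ocean vessel limit and no segregation rule is violated.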